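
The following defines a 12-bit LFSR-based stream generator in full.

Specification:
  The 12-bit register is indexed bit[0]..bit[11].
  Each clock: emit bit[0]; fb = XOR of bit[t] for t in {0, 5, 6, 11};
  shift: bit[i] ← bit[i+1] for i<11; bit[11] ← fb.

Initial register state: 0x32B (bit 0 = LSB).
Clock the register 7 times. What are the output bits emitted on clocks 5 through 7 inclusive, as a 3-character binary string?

reg_0 = 0x32B
clock 1: out=1, reg = 0x195
clock 2: out=1, reg = 0x8CA
clock 3: out=0, reg = 0x465
clock 4: out=1, reg = 0xA32
clock 5: out=0, reg = 0x519
clock 6: out=1, reg = 0xA8C
clock 7: out=0, reg = 0xD46

010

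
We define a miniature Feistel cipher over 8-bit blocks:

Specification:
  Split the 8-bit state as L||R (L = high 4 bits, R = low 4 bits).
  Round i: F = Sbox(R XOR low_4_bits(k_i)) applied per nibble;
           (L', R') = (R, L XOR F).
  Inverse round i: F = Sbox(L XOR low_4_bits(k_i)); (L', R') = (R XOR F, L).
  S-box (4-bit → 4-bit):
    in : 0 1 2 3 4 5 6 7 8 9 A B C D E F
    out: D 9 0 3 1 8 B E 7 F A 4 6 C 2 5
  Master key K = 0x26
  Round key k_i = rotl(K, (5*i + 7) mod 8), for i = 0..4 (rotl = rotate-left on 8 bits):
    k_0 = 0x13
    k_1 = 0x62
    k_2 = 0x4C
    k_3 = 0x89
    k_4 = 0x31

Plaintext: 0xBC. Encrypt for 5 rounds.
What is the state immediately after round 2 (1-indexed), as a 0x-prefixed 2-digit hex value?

s_0 = plaintext = 0xBC
s_1 = Round(s_0, k_0) = 0xCE
s_2 = Round(s_1, k_1) = 0xEA
s_3 = Round(s_2, k_2) = 0xA5
s_4 = Round(s_3, k_3) = 0x5C
s_5 = Round(s_4, k_4) = 0xC9

0xEA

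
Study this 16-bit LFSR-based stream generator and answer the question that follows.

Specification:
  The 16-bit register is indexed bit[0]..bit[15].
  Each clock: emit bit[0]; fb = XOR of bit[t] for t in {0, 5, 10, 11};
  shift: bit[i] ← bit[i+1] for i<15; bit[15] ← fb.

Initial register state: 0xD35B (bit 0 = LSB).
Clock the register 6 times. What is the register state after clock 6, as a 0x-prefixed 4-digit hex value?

0x3F4D

reg_0 = 0xD35B
clock 1: out=1, reg = 0xE9AD
clock 2: out=1, reg = 0xF4D6
clock 3: out=0, reg = 0xFA6B
clock 4: out=1, reg = 0xFD35
clock 5: out=1, reg = 0x7E9A
clock 6: out=0, reg = 0x3F4D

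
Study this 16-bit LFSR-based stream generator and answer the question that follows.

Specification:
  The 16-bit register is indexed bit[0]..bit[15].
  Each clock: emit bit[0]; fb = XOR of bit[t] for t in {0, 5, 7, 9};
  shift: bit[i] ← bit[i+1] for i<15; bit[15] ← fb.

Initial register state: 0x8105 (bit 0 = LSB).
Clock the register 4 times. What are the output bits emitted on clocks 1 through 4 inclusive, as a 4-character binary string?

reg_0 = 0x8105
clock 1: out=1, reg = 0xC082
clock 2: out=0, reg = 0xE041
clock 3: out=1, reg = 0xF020
clock 4: out=0, reg = 0xF810

1010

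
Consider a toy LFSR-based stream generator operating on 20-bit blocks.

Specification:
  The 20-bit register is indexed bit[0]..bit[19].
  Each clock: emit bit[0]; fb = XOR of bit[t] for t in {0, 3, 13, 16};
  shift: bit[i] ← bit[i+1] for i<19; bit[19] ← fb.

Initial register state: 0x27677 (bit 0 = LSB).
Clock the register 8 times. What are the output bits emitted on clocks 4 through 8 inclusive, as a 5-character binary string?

reg_0 = 0x27677
clock 1: out=1, reg = 0x13B3B
clock 2: out=1, reg = 0x09D9D
clock 3: out=1, reg = 0x04ECE
clock 4: out=0, reg = 0x82767
clock 5: out=1, reg = 0x413B3
clock 6: out=1, reg = 0xA09D9
clock 7: out=1, reg = 0x504EC
clock 8: out=0, reg = 0x28276

01110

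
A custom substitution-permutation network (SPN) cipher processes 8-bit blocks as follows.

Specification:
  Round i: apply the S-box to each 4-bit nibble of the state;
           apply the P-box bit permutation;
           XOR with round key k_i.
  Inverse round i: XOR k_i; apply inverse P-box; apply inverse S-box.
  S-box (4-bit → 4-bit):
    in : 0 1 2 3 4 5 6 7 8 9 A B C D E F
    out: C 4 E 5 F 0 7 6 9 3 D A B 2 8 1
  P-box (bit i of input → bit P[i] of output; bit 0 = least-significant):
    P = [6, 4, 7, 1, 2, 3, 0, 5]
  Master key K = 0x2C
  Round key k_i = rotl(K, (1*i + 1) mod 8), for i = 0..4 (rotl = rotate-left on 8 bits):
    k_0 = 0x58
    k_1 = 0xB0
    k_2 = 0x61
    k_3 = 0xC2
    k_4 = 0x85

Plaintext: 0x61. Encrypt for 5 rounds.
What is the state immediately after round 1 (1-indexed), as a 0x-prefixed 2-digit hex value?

0xD5

s_0 = plaintext = 0x61
s_1 = Round(s_0, k_0) = 0xD5
s_2 = Round(s_1, k_1) = 0xB8
s_3 = Round(s_2, k_2) = 0x0B
s_4 = Round(s_3, k_3) = 0xF1
s_5 = Round(s_4, k_4) = 0x01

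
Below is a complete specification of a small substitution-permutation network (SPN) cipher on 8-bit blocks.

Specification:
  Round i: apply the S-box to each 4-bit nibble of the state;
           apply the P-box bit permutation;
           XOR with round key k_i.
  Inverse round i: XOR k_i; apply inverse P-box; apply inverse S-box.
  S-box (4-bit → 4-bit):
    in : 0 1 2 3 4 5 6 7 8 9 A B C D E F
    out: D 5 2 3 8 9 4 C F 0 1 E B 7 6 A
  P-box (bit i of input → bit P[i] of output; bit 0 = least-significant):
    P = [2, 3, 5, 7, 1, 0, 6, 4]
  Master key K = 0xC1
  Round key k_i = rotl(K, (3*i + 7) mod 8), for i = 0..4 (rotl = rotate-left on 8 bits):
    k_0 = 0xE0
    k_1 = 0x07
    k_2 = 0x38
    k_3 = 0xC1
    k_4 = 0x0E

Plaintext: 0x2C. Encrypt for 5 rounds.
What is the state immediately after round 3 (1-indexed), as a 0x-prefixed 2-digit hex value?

s_0 = plaintext = 0x2C
s_1 = Round(s_0, k_0) = 0x6D
s_2 = Round(s_1, k_1) = 0x6B
s_3 = Round(s_2, k_2) = 0xD0
s_4 = Round(s_3, k_3) = 0x26
s_5 = Round(s_4, k_4) = 0x2F

0xD0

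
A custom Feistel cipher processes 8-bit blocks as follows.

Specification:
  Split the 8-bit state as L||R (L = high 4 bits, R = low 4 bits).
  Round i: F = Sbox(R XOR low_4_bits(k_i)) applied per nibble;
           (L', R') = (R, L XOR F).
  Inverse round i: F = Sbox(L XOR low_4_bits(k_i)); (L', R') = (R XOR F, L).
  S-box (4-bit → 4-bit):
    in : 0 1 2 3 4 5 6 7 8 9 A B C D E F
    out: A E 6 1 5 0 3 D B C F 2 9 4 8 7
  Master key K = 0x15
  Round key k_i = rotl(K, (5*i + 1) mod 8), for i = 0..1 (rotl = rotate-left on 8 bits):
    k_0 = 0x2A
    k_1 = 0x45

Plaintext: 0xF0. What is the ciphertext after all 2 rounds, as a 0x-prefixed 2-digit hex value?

s_0 = plaintext = 0xF0
s_1 = Round(s_0, k_0) = 0x00
s_2 = Round(s_1, k_1) = 0x00

0x00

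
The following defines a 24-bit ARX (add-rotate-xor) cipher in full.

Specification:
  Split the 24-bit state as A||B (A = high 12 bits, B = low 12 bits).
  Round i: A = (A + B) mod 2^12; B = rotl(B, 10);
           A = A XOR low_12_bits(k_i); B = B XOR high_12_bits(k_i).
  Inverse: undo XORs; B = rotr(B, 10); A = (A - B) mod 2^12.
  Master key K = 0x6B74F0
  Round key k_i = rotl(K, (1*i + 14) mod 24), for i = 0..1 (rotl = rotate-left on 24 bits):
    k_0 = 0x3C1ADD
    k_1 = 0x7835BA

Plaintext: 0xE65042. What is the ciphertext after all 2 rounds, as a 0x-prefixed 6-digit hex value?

0x5F1177

s_0 = plaintext = 0xE65042
s_1 = Round(s_0, k_0) = 0x47ABD1
s_2 = Round(s_1, k_1) = 0x5F1177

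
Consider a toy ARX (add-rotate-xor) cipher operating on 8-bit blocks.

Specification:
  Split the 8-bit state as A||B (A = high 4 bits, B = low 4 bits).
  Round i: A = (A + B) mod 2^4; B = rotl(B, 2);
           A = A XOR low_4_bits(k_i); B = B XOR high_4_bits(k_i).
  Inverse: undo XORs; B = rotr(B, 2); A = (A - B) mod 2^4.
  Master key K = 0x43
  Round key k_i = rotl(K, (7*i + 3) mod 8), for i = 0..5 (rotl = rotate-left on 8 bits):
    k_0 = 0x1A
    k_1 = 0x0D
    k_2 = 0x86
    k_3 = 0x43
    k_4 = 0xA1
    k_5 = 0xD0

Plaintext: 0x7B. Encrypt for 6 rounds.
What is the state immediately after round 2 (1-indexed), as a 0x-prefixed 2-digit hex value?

0xAF

s_0 = plaintext = 0x7B
s_1 = Round(s_0, k_0) = 0x8F
s_2 = Round(s_1, k_1) = 0xAF
s_3 = Round(s_2, k_2) = 0xF7
s_4 = Round(s_3, k_3) = 0x59
s_5 = Round(s_4, k_4) = 0xFC
s_6 = Round(s_5, k_5) = 0xBE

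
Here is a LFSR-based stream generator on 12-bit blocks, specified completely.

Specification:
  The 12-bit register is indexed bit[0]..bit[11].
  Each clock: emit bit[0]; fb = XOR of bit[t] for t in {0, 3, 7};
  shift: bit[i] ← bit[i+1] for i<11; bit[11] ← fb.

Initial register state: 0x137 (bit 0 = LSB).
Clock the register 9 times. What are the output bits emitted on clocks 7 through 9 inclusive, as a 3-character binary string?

001

reg_0 = 0x137
clock 1: out=1, reg = 0x89B
clock 2: out=1, reg = 0xC4D
clock 3: out=1, reg = 0x626
clock 4: out=0, reg = 0x313
clock 5: out=1, reg = 0x989
clock 6: out=1, reg = 0xCC4
clock 7: out=0, reg = 0xE62
clock 8: out=0, reg = 0x731
clock 9: out=1, reg = 0xB98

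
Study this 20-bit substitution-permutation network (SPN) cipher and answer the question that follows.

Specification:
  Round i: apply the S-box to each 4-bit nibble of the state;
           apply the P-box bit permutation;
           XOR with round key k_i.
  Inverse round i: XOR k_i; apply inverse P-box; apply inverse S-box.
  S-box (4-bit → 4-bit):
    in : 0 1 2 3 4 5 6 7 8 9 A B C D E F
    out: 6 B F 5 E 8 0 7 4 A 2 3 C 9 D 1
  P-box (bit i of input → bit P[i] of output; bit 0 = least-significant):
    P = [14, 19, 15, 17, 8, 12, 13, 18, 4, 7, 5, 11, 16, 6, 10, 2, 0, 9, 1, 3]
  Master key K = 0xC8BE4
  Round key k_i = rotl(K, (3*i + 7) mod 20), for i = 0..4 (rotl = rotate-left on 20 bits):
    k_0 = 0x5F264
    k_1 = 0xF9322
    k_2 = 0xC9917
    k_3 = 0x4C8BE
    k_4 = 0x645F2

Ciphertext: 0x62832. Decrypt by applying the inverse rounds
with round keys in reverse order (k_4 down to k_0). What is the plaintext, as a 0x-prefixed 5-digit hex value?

0xDC9EB

s_0 = ciphertext = 0x62832
s_1 = InvRound(s_0, k_4) = 0x6093F
s_2 = InvRound(s_1, k_3) = 0xF6AFE
s_3 = InvRound(s_2, k_2) = 0x1B07E
s_4 = InvRound(s_3, k_1) = 0x99FE9
s_5 = InvRound(s_4, k_0) = 0xDC9EB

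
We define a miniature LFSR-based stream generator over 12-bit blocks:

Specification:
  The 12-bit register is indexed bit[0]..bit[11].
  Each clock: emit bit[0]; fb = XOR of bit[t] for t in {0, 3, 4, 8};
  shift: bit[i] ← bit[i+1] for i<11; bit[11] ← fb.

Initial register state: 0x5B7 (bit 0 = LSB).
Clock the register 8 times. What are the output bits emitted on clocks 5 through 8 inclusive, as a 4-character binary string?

1101

reg_0 = 0x5B7
clock 1: out=1, reg = 0xADB
clock 2: out=1, reg = 0xD6D
clock 3: out=1, reg = 0xEB6
clock 4: out=0, reg = 0xF5B
clock 5: out=1, reg = 0x7AD
clock 6: out=1, reg = 0xBD6
clock 7: out=0, reg = 0x5EB
clock 8: out=1, reg = 0xAF5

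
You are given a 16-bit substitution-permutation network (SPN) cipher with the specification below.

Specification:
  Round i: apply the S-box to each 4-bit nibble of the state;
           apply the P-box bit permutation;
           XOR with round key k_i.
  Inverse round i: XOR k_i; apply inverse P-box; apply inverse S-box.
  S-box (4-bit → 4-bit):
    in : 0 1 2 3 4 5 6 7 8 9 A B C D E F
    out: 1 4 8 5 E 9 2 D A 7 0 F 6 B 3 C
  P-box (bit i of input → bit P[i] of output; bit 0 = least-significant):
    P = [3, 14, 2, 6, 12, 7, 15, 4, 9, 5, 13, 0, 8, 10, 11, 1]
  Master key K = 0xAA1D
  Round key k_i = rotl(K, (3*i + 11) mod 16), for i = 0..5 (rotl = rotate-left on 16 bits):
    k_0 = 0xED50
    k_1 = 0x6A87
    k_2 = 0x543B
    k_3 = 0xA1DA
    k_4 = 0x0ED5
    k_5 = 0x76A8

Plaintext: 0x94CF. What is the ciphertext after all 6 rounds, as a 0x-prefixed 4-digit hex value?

s_0 = plaintext = 0x94CF
s_1 = Round(s_0, k_0) = 0x40B5
s_2 = Round(s_1, k_1) = 0xF45D
s_3 = Round(s_2, k_2) = 0x2C40
s_4 = Round(s_3, k_3) = 0x0160
s_5 = Round(s_4, k_4) = 0x2F5D
s_6 = Round(s_5, k_5) = 0x06F3

0x06F3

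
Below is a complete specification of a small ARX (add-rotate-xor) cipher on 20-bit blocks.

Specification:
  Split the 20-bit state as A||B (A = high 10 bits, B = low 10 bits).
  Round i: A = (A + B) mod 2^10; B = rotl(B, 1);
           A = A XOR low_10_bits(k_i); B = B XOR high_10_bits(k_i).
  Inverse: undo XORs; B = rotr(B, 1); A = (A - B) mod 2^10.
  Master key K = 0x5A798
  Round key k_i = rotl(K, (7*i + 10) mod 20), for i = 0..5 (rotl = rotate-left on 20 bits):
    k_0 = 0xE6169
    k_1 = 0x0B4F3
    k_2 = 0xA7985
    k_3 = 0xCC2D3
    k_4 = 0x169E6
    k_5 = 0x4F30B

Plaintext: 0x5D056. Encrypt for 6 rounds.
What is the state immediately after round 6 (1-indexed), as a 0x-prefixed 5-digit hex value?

0x1F9F7

s_0 = plaintext = 0x5D056
s_1 = Round(s_0, k_0) = 0x28F34
s_2 = Round(s_1, k_1) = 0xC9244
s_3 = Round(s_2, k_2) = 0x3B617
s_4 = Round(s_3, k_3) = 0x75F1F
s_5 = Round(s_4, k_4) = 0x44265
s_6 = Round(s_5, k_5) = 0x1F9F7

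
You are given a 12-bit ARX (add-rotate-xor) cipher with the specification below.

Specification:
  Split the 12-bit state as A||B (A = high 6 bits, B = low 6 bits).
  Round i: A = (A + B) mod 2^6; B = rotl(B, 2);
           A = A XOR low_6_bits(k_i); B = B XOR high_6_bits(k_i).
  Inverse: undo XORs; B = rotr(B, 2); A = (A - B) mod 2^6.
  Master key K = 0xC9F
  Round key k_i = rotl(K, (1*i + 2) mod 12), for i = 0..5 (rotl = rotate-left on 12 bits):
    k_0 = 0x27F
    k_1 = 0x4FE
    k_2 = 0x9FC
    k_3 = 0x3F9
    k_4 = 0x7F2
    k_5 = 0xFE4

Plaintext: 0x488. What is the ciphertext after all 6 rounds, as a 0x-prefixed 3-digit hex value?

s_0 = plaintext = 0x488
s_1 = Round(s_0, k_0) = 0x969
s_2 = Round(s_1, k_1) = 0xC35
s_3 = Round(s_2, k_2) = 0x670
s_4 = Round(s_3, k_3) = 0xC0C
s_5 = Round(s_4, k_4) = 0x3AF
s_6 = Round(s_5, k_5) = 0x641

0x641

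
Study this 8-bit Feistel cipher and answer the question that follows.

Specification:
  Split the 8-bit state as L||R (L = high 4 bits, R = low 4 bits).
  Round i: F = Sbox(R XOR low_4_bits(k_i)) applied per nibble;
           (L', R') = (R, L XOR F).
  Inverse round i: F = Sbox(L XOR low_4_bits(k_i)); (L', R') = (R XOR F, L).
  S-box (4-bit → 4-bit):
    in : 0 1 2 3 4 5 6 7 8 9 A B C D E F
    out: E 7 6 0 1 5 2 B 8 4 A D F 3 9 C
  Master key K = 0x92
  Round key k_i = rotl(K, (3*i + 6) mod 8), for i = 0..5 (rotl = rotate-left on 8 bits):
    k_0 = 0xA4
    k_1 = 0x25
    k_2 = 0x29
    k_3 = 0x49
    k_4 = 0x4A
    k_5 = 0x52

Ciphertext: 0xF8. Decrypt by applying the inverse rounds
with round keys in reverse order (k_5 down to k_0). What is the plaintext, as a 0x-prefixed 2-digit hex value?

s_0 = ciphertext = 0xF8
s_1 = InvRound(s_0, k_5) = 0xBF
s_2 = InvRound(s_1, k_4) = 0x8B
s_3 = InvRound(s_2, k_3) = 0xC8
s_4 = InvRound(s_3, k_2) = 0xDC
s_5 = InvRound(s_4, k_1) = 0x4D
s_6 = InvRound(s_5, k_0) = 0x34

0x34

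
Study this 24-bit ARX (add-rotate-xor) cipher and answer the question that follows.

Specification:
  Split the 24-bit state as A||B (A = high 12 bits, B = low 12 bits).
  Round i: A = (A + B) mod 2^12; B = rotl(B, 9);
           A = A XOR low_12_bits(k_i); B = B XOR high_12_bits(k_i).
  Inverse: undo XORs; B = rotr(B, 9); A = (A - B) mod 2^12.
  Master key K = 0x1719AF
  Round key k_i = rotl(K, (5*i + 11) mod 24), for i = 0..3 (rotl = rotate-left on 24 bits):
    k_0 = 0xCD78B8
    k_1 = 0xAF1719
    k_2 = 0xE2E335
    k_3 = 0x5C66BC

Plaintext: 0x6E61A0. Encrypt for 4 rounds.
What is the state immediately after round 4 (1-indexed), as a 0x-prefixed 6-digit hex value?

0xCAF376

s_0 = plaintext = 0x6E61A0
s_1 = Round(s_0, k_0) = 0x03ECE3
s_2 = Round(s_1, k_1) = 0xA38D6D
s_3 = Round(s_2, k_2) = 0x490583
s_4 = Round(s_3, k_3) = 0xCAF376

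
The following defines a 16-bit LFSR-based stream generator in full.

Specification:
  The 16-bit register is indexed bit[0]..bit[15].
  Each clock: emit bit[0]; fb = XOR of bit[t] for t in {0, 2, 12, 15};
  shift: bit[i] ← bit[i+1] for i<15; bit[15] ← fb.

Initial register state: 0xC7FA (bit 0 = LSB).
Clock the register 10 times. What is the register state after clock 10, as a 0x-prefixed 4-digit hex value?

reg_0 = 0xC7FA
clock 1: out=0, reg = 0xE3FD
clock 2: out=1, reg = 0xF1FE
clock 3: out=0, reg = 0xF8FF
clock 4: out=1, reg = 0x7C7F
clock 5: out=1, reg = 0xBE3F
clock 6: out=1, reg = 0x5F1F
clock 7: out=1, reg = 0xAF8F
clock 8: out=1, reg = 0xD7C7
clock 9: out=1, reg = 0x6BE3
clock 10: out=1, reg = 0xB5F1

0xB5F1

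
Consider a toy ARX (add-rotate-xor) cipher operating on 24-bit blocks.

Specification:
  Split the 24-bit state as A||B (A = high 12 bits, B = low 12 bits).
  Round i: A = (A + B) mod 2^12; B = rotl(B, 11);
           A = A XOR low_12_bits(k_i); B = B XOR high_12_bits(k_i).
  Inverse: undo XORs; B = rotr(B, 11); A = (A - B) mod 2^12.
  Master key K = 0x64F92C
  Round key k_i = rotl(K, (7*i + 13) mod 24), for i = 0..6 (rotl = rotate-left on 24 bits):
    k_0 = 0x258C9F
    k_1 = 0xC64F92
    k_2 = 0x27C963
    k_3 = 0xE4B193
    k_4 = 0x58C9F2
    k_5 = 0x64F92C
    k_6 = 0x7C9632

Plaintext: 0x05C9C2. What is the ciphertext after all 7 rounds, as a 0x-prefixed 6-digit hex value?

s_0 = plaintext = 0x05C9C2
s_1 = Round(s_0, k_0) = 0x6816B9
s_2 = Round(s_1, k_1) = 0x2A8738
s_3 = Round(s_2, k_2) = 0x0831E0
s_4 = Round(s_3, k_3) = 0x3F0EBB
s_5 = Round(s_4, k_4) = 0xB59AD1
s_6 = Round(s_5, k_5) = 0xF06B27
s_7 = Round(s_6, k_6) = 0xC1FA5A

0xC1FA5A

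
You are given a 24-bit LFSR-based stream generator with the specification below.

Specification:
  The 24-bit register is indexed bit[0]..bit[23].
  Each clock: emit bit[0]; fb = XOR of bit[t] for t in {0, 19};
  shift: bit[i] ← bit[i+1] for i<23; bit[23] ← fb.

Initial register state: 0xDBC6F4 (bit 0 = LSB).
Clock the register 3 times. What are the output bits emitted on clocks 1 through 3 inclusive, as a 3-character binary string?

001

reg_0 = 0xDBC6F4
clock 1: out=0, reg = 0xEDE37A
clock 2: out=0, reg = 0xF6F1BD
clock 3: out=1, reg = 0xFB78DE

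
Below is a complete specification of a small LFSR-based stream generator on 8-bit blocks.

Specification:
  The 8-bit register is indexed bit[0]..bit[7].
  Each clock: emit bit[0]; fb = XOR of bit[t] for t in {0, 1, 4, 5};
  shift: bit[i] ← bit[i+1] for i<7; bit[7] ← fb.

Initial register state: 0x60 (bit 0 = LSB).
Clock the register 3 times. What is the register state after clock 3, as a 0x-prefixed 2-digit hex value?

0xAC

reg_0 = 0x60
clock 1: out=0, reg = 0xB0
clock 2: out=0, reg = 0x58
clock 3: out=0, reg = 0xAC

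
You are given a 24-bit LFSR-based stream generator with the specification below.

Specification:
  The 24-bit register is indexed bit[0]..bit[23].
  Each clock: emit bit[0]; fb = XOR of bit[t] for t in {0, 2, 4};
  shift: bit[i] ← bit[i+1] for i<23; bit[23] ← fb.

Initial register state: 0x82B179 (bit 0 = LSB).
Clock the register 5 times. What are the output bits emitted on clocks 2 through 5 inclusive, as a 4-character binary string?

reg_0 = 0x82B179
clock 1: out=1, reg = 0x4158BC
clock 2: out=0, reg = 0x20AC5E
clock 3: out=0, reg = 0x10562F
clock 4: out=1, reg = 0x082B17
clock 5: out=1, reg = 0x84158B

0011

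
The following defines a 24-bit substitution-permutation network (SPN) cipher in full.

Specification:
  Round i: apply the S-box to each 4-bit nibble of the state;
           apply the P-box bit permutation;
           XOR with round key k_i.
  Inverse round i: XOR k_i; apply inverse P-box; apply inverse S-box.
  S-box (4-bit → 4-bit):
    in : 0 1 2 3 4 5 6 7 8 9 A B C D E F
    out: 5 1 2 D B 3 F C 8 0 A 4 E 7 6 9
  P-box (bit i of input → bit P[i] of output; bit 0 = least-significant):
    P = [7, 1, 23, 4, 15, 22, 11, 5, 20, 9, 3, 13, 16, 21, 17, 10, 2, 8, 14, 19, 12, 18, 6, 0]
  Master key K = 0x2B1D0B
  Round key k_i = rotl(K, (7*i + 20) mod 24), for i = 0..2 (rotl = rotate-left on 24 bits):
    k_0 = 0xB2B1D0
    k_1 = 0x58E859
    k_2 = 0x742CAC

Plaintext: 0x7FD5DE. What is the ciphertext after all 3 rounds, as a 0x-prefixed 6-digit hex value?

0xB99A40

s_0 = plaintext = 0x7FD5DE
s_1 = Round(s_0, k_0) = 0x493B97
s_2 = Round(s_1, k_1) = 0xDFFC40
s_3 = Round(s_2, k_2) = 0xB99A40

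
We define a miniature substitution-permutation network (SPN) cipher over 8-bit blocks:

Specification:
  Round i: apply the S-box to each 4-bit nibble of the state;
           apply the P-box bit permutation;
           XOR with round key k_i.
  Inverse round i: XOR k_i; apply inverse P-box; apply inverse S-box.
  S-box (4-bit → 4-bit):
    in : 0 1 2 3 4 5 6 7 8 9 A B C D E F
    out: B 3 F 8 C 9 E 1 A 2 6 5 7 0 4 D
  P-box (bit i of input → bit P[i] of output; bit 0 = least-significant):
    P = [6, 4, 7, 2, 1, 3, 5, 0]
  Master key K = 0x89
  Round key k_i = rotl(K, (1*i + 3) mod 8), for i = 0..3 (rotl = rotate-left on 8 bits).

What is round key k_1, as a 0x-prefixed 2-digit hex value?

0x98

K = 0x89
k_0 = rotl(K, (1*0+3) mod 8) = rotl(K, 3) = 0x4C
k_1 = rotl(K, (1*1+3) mod 8) = rotl(K, 4) = 0x98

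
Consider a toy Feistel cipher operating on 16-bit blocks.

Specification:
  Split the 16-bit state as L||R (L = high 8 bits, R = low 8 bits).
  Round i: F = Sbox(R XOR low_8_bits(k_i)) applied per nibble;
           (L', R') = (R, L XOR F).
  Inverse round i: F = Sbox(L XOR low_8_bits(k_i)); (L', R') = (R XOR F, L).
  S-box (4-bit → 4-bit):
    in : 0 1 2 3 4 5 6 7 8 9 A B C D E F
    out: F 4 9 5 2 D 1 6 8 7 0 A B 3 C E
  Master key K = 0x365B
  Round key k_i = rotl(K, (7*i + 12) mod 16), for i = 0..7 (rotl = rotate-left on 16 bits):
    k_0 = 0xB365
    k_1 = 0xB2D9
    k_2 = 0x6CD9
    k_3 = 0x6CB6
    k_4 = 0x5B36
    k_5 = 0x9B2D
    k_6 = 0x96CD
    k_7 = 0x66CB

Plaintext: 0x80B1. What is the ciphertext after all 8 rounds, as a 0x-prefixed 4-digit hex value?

0x1AEC

s_0 = plaintext = 0x80B1
s_1 = Round(s_0, k_0) = 0xB1B2
s_2 = Round(s_1, k_1) = 0xB2AB
s_3 = Round(s_2, k_2) = 0xABDB
s_4 = Round(s_3, k_3) = 0xDBB8
s_5 = Round(s_4, k_4) = 0xB857
s_6 = Round(s_5, k_5) = 0x57D8
s_7 = Round(s_6, k_6) = 0xD81A
s_8 = Round(s_7, k_7) = 0x1AEC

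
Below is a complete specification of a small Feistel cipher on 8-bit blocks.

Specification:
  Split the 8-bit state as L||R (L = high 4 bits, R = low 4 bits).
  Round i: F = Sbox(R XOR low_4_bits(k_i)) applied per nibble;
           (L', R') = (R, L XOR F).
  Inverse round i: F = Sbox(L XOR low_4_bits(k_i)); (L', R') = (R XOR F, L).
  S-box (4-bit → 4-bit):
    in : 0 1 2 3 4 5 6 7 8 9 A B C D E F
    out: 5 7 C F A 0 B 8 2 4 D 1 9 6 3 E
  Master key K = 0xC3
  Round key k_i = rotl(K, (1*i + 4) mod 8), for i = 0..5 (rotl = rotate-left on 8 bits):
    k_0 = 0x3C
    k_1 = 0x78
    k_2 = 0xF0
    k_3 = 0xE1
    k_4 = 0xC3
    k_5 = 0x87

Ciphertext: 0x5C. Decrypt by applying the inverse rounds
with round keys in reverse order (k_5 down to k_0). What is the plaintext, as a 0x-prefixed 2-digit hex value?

s_0 = ciphertext = 0x5C
s_1 = InvRound(s_0, k_5) = 0x05
s_2 = InvRound(s_1, k_4) = 0xA0
s_3 = InvRound(s_2, k_3) = 0x1A
s_4 = InvRound(s_3, k_2) = 0xD1
s_5 = InvRound(s_4, k_1) = 0x1D
s_6 = InvRound(s_5, k_0) = 0xB1

0xB1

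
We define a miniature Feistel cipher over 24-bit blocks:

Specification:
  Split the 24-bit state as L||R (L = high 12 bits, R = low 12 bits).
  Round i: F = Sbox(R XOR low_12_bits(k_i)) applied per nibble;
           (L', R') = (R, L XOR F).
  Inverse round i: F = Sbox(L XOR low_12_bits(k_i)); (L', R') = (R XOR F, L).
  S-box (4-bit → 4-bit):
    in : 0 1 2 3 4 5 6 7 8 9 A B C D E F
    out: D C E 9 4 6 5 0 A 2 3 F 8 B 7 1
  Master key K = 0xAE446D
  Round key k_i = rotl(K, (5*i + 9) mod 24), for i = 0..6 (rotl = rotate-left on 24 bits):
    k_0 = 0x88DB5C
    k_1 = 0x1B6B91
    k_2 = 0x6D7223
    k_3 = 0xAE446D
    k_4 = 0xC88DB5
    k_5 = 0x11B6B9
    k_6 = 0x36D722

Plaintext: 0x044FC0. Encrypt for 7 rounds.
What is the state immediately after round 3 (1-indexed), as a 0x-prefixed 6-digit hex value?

0xEDBC76

s_0 = plaintext = 0x044FC0
s_1 = Round(s_0, k_0) = 0xFC046C
s_2 = Round(s_1, k_1) = 0x46CEDB
s_3 = Round(s_2, k_2) = 0xEDBC76
s_4 = Round(s_3, k_3) = 0xC76414
s_5 = Round(s_4, k_4) = 0x414E4A
s_6 = Round(s_5, k_5) = 0xE4AE0D
s_7 = Round(s_6, k_6) = 0xE0DCAB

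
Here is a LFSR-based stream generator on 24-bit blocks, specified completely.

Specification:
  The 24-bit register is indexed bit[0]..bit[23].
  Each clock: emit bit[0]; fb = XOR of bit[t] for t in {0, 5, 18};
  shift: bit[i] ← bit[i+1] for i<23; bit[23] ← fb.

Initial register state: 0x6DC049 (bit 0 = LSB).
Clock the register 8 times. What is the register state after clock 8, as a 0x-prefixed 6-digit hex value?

0x506DC0

reg_0 = 0x6DC049
clock 1: out=1, reg = 0x36E024
clock 2: out=0, reg = 0x1B7012
clock 3: out=0, reg = 0x0DB809
clock 4: out=1, reg = 0x06DC04
clock 5: out=0, reg = 0x836E02
clock 6: out=0, reg = 0x41B701
clock 7: out=1, reg = 0xA0DB80
clock 8: out=0, reg = 0x506DC0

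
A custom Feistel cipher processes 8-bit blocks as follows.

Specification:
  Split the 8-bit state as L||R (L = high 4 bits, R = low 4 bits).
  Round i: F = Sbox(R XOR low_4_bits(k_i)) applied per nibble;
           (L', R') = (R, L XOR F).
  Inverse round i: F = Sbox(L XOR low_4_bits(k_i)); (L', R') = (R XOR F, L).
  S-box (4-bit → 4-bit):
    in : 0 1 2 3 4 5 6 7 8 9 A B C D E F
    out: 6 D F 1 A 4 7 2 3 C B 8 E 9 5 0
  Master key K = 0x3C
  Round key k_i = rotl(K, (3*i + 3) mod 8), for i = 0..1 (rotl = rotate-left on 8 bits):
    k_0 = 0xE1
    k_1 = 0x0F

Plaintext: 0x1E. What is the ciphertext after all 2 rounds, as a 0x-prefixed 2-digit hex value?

0x1B

s_0 = plaintext = 0x1E
s_1 = Round(s_0, k_0) = 0xE1
s_2 = Round(s_1, k_1) = 0x1B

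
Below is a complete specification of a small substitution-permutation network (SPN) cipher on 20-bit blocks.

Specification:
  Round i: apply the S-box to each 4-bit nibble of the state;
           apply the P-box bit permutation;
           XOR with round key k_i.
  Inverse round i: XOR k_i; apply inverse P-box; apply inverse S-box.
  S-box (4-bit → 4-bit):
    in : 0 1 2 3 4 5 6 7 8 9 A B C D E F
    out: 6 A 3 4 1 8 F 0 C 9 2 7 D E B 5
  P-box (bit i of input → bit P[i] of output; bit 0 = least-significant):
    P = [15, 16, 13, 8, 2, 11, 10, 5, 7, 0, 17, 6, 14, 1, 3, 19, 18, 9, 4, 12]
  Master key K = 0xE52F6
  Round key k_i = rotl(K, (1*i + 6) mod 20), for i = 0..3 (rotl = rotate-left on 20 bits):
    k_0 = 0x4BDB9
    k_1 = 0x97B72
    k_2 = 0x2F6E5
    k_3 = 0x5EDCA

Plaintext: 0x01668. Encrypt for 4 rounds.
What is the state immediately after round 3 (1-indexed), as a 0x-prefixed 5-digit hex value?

s_0 = plaintext = 0x01668
s_1 = Round(s_0, k_0) = 0xE924E
s_2 = Round(s_1, k_1) = 0x4A8F7
s_3 = Round(s_2, k_2) = 0x4F2A3
s_4 = Round(s_3, k_3) = 0x18543

0x4F2A3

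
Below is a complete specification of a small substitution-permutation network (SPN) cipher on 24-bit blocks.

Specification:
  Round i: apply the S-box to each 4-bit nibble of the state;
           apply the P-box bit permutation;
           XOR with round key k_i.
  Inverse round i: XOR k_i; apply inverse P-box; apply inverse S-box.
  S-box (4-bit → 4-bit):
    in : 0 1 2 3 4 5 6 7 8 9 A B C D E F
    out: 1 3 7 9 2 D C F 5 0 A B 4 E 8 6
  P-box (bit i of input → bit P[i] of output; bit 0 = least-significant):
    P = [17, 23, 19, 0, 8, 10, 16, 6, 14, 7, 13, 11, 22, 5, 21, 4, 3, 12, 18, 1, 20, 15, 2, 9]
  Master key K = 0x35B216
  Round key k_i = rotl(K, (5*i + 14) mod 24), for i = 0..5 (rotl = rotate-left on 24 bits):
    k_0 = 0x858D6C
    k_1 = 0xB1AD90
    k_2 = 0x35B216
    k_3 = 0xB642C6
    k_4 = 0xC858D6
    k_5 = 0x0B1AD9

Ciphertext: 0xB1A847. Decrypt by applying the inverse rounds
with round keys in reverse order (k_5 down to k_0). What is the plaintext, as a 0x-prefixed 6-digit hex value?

s_0 = ciphertext = 0xB1A847
s_1 = InvRound(s_0, k_5) = 0x7B6F92
s_2 = InvRound(s_1, k_4) = 0x54CC71
s_3 = InvRound(s_2, k_3) = 0xDE7A4B
s_4 = InvRound(s_3, k_2) = 0xF05367
s_5 = InvRound(s_4, k_1) = 0xDAB7DE
s_6 = InvRound(s_5, k_0) = 0x3DBDC8

0x3DBDC8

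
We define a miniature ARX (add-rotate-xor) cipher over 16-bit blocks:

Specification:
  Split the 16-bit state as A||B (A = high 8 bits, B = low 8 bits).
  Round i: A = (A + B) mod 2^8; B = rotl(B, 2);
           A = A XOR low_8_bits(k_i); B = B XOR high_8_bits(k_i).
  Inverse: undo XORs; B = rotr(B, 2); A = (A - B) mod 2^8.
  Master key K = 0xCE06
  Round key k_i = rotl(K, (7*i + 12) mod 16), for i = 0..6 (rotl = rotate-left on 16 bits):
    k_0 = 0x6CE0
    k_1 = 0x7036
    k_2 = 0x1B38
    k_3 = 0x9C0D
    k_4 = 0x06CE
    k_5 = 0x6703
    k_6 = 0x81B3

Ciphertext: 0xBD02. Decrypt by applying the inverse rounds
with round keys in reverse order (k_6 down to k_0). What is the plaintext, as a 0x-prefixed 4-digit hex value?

s_0 = ciphertext = 0xBD02
s_1 = InvRound(s_0, k_6) = 0x2EE0
s_2 = InvRound(s_1, k_5) = 0x4CE1
s_3 = InvRound(s_2, k_4) = 0x89F9
s_4 = InvRound(s_3, k_3) = 0x2B59
s_5 = InvRound(s_4, k_2) = 0x8390
s_6 = InvRound(s_5, k_1) = 0x7D38
s_7 = InvRound(s_6, k_0) = 0x8815

0x8815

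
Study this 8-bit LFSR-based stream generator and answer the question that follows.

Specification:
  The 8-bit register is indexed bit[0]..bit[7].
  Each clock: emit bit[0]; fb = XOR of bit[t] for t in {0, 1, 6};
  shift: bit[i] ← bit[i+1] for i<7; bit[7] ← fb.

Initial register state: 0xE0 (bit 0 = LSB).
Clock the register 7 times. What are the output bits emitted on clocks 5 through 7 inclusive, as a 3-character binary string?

011

reg_0 = 0xE0
clock 1: out=0, reg = 0xF0
clock 2: out=0, reg = 0xF8
clock 3: out=0, reg = 0xFC
clock 4: out=0, reg = 0xFE
clock 5: out=0, reg = 0x7F
clock 6: out=1, reg = 0xBF
clock 7: out=1, reg = 0x5F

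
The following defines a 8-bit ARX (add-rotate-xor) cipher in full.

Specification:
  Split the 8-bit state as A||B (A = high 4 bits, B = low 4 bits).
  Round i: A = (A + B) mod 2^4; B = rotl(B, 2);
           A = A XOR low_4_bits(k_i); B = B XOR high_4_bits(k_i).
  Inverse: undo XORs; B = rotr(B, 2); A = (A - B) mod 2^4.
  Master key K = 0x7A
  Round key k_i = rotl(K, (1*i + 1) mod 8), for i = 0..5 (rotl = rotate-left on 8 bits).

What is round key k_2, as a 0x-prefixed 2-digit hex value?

0xD3

K = 0x7A
k_0 = rotl(K, (1*0+1) mod 8) = rotl(K, 1) = 0xF4
k_1 = rotl(K, (1*1+1) mod 8) = rotl(K, 2) = 0xE9
k_2 = rotl(K, (1*2+1) mod 8) = rotl(K, 3) = 0xD3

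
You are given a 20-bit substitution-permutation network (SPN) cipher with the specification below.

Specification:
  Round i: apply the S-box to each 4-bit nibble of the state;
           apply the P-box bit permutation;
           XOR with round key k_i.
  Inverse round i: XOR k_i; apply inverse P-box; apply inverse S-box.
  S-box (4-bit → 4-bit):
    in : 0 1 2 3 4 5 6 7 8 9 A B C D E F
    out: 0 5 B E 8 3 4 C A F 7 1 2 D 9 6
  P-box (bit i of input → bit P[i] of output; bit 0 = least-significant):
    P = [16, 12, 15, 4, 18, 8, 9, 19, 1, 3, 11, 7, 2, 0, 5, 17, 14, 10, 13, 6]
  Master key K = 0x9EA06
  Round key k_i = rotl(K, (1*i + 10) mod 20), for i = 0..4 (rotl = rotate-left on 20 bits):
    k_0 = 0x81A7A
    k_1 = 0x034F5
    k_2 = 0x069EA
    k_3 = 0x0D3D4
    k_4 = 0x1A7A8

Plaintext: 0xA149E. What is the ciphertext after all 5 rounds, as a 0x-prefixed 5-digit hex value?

s_0 = plaintext = 0xA149E
s_1 = Round(s_0, k_0) = 0x57DCE
s_2 = Round(s_1, k_1) = 0x37947
s_3 = Round(s_2, k_2) = 0xAC510
s_4 = Round(s_3, k_3) = 0x4B5DF
s_5 = Round(s_4, k_4) = 0xD35E6

0xD35E6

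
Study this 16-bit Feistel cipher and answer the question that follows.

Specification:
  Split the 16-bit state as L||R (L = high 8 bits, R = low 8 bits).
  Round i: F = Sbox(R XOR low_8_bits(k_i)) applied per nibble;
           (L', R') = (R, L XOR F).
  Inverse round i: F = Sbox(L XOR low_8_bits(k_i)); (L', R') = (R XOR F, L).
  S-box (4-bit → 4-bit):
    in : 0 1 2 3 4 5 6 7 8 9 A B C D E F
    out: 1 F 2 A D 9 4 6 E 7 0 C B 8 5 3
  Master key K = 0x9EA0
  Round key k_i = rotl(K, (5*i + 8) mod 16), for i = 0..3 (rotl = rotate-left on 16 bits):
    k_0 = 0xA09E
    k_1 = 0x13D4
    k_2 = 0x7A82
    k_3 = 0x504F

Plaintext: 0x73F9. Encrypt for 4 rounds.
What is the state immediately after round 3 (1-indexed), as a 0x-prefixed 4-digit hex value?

0xA618

s_0 = plaintext = 0x73F9
s_1 = Round(s_0, k_0) = 0xF935
s_2 = Round(s_1, k_1) = 0x35A6
s_3 = Round(s_2, k_2) = 0xA618
s_4 = Round(s_3, k_3) = 0x1830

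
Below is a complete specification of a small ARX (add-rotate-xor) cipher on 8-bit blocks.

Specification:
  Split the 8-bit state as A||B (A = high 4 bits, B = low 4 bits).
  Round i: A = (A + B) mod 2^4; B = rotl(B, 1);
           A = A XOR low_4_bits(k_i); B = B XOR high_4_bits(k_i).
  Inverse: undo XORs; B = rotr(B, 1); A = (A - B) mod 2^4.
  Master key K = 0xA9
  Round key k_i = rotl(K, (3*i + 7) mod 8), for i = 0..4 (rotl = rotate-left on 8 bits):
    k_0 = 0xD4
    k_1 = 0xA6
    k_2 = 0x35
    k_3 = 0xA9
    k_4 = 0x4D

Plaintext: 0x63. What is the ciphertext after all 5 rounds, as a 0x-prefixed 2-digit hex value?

s_0 = plaintext = 0x63
s_1 = Round(s_0, k_0) = 0xDB
s_2 = Round(s_1, k_1) = 0xED
s_3 = Round(s_2, k_2) = 0xE8
s_4 = Round(s_3, k_3) = 0xFB
s_5 = Round(s_4, k_4) = 0x73

0x73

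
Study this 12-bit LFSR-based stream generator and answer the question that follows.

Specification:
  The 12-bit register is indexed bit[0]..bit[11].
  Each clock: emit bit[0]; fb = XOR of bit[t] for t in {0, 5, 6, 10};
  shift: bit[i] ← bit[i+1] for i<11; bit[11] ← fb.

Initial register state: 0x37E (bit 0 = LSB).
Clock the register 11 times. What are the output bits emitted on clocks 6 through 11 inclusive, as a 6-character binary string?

reg_0 = 0x37E
clock 1: out=0, reg = 0x1BF
clock 2: out=1, reg = 0x0DF
clock 3: out=1, reg = 0x06F
clock 4: out=1, reg = 0x837
clock 5: out=1, reg = 0x41B
clock 6: out=1, reg = 0x20D
clock 7: out=1, reg = 0x906
clock 8: out=0, reg = 0x483
clock 9: out=1, reg = 0x241
clock 10: out=1, reg = 0x120
clock 11: out=0, reg = 0x890

110110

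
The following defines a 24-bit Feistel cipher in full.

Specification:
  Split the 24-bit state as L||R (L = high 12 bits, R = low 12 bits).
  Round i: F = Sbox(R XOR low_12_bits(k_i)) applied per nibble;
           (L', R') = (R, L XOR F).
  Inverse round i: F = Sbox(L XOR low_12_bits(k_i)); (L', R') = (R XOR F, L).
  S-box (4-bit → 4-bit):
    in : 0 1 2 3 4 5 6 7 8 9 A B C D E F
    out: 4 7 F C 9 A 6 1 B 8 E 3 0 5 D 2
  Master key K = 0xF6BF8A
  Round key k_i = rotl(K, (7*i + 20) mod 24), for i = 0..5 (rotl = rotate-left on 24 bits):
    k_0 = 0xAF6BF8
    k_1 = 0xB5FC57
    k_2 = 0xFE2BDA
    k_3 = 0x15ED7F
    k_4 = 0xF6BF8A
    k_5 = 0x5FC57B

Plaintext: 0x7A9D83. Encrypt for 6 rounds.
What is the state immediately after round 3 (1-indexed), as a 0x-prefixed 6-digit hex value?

s_0 = plaintext = 0x7A9D83
s_1 = Round(s_0, k_0) = 0xD831BA
s_2 = Round(s_1, k_1) = 0x1BA856
s_3 = Round(s_2, k_2) = 0x856D0A
s_4 = Round(s_3, k_3) = 0xD0AC4C
s_5 = Round(s_4, k_4) = 0xC4C10C
s_6 = Round(s_5, k_5) = 0x10C55D

0x856D0A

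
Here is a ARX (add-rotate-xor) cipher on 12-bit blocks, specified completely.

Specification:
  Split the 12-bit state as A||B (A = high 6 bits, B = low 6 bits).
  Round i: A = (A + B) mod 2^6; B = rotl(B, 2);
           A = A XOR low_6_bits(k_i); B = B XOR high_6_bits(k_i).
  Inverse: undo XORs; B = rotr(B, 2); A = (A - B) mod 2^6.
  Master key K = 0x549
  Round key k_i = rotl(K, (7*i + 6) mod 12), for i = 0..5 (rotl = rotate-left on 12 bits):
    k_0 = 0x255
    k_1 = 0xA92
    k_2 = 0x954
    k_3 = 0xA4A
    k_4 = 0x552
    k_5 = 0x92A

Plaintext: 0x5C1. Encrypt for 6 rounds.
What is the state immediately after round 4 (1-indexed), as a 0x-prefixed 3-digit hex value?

s_0 = plaintext = 0x5C1
s_1 = Round(s_0, k_0) = 0x34D
s_2 = Round(s_1, k_1) = 0x21E
s_3 = Round(s_2, k_2) = 0xC9C
s_4 = Round(s_3, k_3) = 0x118
s_5 = Round(s_4, k_4) = 0x3B4
s_6 = Round(s_5, k_5) = 0xA37

0x118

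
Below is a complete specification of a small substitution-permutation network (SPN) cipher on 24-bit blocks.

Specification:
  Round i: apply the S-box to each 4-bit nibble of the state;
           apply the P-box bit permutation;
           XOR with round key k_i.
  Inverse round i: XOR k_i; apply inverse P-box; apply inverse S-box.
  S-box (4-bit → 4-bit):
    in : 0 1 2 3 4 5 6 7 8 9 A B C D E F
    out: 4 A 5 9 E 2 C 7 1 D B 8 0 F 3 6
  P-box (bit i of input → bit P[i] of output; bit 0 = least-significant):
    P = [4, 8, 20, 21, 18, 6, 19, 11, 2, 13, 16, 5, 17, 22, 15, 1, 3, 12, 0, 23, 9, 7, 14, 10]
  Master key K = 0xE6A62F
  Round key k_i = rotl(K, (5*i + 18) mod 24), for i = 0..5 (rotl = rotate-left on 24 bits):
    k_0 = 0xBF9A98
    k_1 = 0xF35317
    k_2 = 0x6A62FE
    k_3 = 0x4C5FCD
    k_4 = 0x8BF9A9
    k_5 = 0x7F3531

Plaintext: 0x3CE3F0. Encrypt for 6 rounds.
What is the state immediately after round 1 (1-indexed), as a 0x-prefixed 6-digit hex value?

s_0 = plaintext = 0x3CE3F0
s_1 = Round(s_0, k_0) = 0xE59CFC
s_2 = Round(s_1, k_1) = 0xF9C1D5
s_3 = Round(s_2, k_2) = 0xE60B17
s_4 = Round(s_3, k_3) = 0xDCD43C
s_5 = Round(s_4, k_4) = 0xCC170B
s_6 = Round(s_5, k_5) = 0x161537

0xE59CFC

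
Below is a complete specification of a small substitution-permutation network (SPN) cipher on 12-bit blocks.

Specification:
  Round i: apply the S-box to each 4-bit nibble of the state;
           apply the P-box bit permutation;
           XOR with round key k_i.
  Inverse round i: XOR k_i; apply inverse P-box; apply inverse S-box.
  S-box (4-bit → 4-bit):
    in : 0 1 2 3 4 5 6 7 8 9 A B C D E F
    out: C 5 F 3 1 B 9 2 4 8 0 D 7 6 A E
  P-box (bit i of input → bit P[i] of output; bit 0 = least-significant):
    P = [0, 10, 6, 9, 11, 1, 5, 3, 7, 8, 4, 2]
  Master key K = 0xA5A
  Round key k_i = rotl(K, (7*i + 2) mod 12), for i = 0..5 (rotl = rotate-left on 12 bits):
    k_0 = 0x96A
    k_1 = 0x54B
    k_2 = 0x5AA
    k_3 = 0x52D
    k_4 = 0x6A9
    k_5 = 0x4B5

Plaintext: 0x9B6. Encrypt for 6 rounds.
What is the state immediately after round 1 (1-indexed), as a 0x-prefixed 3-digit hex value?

0x347

s_0 = plaintext = 0x9B6
s_1 = Round(s_0, k_0) = 0x347
s_2 = Round(s_1, k_1) = 0x8CB
s_3 = Round(s_2, k_2) = 0xFD9
s_4 = Round(s_3, k_3) = 0x61B
s_5 = Round(s_4, k_4) = 0xC4C
s_6 = Round(s_5, k_5) = 0x964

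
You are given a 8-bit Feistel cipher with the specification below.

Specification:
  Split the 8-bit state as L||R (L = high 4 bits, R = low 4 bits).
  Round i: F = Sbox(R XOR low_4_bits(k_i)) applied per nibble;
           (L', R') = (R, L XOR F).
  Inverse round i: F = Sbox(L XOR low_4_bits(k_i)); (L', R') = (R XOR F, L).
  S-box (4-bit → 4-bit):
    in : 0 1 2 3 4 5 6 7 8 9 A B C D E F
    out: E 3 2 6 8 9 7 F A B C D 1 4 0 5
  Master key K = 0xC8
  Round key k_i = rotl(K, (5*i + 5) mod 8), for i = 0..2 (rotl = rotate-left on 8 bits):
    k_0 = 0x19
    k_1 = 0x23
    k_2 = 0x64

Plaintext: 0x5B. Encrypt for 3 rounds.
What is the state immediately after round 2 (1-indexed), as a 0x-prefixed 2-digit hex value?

0x73

s_0 = plaintext = 0x5B
s_1 = Round(s_0, k_0) = 0xB7
s_2 = Round(s_1, k_1) = 0x73
s_3 = Round(s_2, k_2) = 0x38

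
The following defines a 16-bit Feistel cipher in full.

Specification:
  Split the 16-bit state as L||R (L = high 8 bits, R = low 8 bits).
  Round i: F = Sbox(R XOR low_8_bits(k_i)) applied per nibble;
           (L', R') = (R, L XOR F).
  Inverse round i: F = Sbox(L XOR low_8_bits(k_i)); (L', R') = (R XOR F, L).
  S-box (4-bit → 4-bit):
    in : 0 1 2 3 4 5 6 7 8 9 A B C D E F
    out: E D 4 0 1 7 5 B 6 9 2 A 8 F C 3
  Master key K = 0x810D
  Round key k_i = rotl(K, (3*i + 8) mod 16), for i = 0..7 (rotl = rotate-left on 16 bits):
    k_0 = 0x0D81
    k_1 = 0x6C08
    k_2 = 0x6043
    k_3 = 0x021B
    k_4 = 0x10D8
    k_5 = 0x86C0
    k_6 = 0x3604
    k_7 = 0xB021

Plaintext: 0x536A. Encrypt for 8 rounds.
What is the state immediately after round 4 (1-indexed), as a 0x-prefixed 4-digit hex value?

0x38B7

s_0 = plaintext = 0x536A
s_1 = Round(s_0, k_0) = 0x6A99
s_2 = Round(s_1, k_1) = 0x99F7
s_3 = Round(s_2, k_2) = 0xF738
s_4 = Round(s_3, k_3) = 0x38B7
s_5 = Round(s_4, k_4) = 0xB76B
s_6 = Round(s_5, k_5) = 0x6B9D
s_7 = Round(s_6, k_6) = 0x9DF2
s_8 = Round(s_7, k_7) = 0xF26D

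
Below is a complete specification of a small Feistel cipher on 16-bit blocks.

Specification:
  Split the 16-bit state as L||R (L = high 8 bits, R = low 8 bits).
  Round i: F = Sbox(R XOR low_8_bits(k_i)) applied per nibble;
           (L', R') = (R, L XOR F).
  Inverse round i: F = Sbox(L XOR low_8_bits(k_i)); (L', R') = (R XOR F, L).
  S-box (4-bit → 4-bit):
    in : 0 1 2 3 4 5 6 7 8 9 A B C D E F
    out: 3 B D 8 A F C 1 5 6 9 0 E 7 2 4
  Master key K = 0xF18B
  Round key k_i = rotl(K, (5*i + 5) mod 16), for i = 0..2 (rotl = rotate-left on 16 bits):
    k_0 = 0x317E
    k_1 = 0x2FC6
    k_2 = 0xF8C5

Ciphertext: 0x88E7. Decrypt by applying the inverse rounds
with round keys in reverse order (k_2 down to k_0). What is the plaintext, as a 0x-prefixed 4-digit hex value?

s_0 = ciphertext = 0x88E7
s_1 = InvRound(s_0, k_2) = 0x4088
s_2 = InvRound(s_1, k_1) = 0xD440
s_3 = InvRound(s_2, k_0) = 0xD9D4

0xD9D4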